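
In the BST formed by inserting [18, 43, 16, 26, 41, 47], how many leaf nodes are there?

Tree built from: [18, 43, 16, 26, 41, 47]
Tree (level-order array): [18, 16, 43, None, None, 26, 47, None, 41]
Rule: A leaf has 0 children.
Per-node child counts:
  node 18: 2 child(ren)
  node 16: 0 child(ren)
  node 43: 2 child(ren)
  node 26: 1 child(ren)
  node 41: 0 child(ren)
  node 47: 0 child(ren)
Matching nodes: [16, 41, 47]
Count of leaf nodes: 3


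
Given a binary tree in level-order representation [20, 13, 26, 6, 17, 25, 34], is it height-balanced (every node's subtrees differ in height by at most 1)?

Tree (level-order array): [20, 13, 26, 6, 17, 25, 34]
Definition: a tree is height-balanced if, at every node, |h(left) - h(right)| <= 1 (empty subtree has height -1).
Bottom-up per-node check:
  node 6: h_left=-1, h_right=-1, diff=0 [OK], height=0
  node 17: h_left=-1, h_right=-1, diff=0 [OK], height=0
  node 13: h_left=0, h_right=0, diff=0 [OK], height=1
  node 25: h_left=-1, h_right=-1, diff=0 [OK], height=0
  node 34: h_left=-1, h_right=-1, diff=0 [OK], height=0
  node 26: h_left=0, h_right=0, diff=0 [OK], height=1
  node 20: h_left=1, h_right=1, diff=0 [OK], height=2
All nodes satisfy the balance condition.
Result: Balanced


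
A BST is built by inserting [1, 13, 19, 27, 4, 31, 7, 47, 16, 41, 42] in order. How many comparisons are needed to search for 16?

Search path for 16: 1 -> 13 -> 19 -> 16
Found: True
Comparisons: 4


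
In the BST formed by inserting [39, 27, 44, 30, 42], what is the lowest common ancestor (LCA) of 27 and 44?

Tree insertion order: [39, 27, 44, 30, 42]
Tree (level-order array): [39, 27, 44, None, 30, 42]
In a BST, the LCA of p=27, q=44 is the first node v on the
root-to-leaf path with p <= v <= q (go left if both < v, right if both > v).
Walk from root:
  at 39: 27 <= 39 <= 44, this is the LCA
LCA = 39


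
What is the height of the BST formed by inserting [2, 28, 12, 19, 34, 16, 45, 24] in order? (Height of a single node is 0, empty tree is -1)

Insertion order: [2, 28, 12, 19, 34, 16, 45, 24]
Tree (level-order array): [2, None, 28, 12, 34, None, 19, None, 45, 16, 24]
Compute height bottom-up (empty subtree = -1):
  height(16) = 1 + max(-1, -1) = 0
  height(24) = 1 + max(-1, -1) = 0
  height(19) = 1 + max(0, 0) = 1
  height(12) = 1 + max(-1, 1) = 2
  height(45) = 1 + max(-1, -1) = 0
  height(34) = 1 + max(-1, 0) = 1
  height(28) = 1 + max(2, 1) = 3
  height(2) = 1 + max(-1, 3) = 4
Height = 4


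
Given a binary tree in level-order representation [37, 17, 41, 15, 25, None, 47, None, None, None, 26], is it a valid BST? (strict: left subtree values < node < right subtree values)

Level-order array: [37, 17, 41, 15, 25, None, 47, None, None, None, 26]
Validate using subtree bounds (lo, hi): at each node, require lo < value < hi,
then recurse left with hi=value and right with lo=value.
Preorder trace (stopping at first violation):
  at node 37 with bounds (-inf, +inf): OK
  at node 17 with bounds (-inf, 37): OK
  at node 15 with bounds (-inf, 17): OK
  at node 25 with bounds (17, 37): OK
  at node 26 with bounds (25, 37): OK
  at node 41 with bounds (37, +inf): OK
  at node 47 with bounds (41, +inf): OK
No violation found at any node.
Result: Valid BST


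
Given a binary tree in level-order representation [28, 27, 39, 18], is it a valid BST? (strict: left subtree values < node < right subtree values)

Level-order array: [28, 27, 39, 18]
Validate using subtree bounds (lo, hi): at each node, require lo < value < hi,
then recurse left with hi=value and right with lo=value.
Preorder trace (stopping at first violation):
  at node 28 with bounds (-inf, +inf): OK
  at node 27 with bounds (-inf, 28): OK
  at node 18 with bounds (-inf, 27): OK
  at node 39 with bounds (28, +inf): OK
No violation found at any node.
Result: Valid BST


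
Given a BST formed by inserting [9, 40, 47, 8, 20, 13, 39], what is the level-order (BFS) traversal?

Tree insertion order: [9, 40, 47, 8, 20, 13, 39]
Tree (level-order array): [9, 8, 40, None, None, 20, 47, 13, 39]
BFS from the root, enqueuing left then right child of each popped node:
  queue [9] -> pop 9, enqueue [8, 40], visited so far: [9]
  queue [8, 40] -> pop 8, enqueue [none], visited so far: [9, 8]
  queue [40] -> pop 40, enqueue [20, 47], visited so far: [9, 8, 40]
  queue [20, 47] -> pop 20, enqueue [13, 39], visited so far: [9, 8, 40, 20]
  queue [47, 13, 39] -> pop 47, enqueue [none], visited so far: [9, 8, 40, 20, 47]
  queue [13, 39] -> pop 13, enqueue [none], visited so far: [9, 8, 40, 20, 47, 13]
  queue [39] -> pop 39, enqueue [none], visited so far: [9, 8, 40, 20, 47, 13, 39]
Result: [9, 8, 40, 20, 47, 13, 39]


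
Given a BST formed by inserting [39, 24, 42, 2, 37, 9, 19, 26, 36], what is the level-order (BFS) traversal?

Tree insertion order: [39, 24, 42, 2, 37, 9, 19, 26, 36]
Tree (level-order array): [39, 24, 42, 2, 37, None, None, None, 9, 26, None, None, 19, None, 36]
BFS from the root, enqueuing left then right child of each popped node:
  queue [39] -> pop 39, enqueue [24, 42], visited so far: [39]
  queue [24, 42] -> pop 24, enqueue [2, 37], visited so far: [39, 24]
  queue [42, 2, 37] -> pop 42, enqueue [none], visited so far: [39, 24, 42]
  queue [2, 37] -> pop 2, enqueue [9], visited so far: [39, 24, 42, 2]
  queue [37, 9] -> pop 37, enqueue [26], visited so far: [39, 24, 42, 2, 37]
  queue [9, 26] -> pop 9, enqueue [19], visited so far: [39, 24, 42, 2, 37, 9]
  queue [26, 19] -> pop 26, enqueue [36], visited so far: [39, 24, 42, 2, 37, 9, 26]
  queue [19, 36] -> pop 19, enqueue [none], visited so far: [39, 24, 42, 2, 37, 9, 26, 19]
  queue [36] -> pop 36, enqueue [none], visited so far: [39, 24, 42, 2, 37, 9, 26, 19, 36]
Result: [39, 24, 42, 2, 37, 9, 26, 19, 36]


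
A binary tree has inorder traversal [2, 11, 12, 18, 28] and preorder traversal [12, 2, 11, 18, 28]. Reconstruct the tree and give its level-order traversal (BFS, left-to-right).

Inorder:  [2, 11, 12, 18, 28]
Preorder: [12, 2, 11, 18, 28]
Algorithm: preorder visits root first, so consume preorder in order;
for each root, split the current inorder slice at that value into
left-subtree inorder and right-subtree inorder, then recurse.
Recursive splits:
  root=12; inorder splits into left=[2, 11], right=[18, 28]
  root=2; inorder splits into left=[], right=[11]
  root=11; inorder splits into left=[], right=[]
  root=18; inorder splits into left=[], right=[28]
  root=28; inorder splits into left=[], right=[]
Reconstructed level-order: [12, 2, 18, 11, 28]


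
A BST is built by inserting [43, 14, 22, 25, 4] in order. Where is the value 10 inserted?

Starting tree (level order): [43, 14, None, 4, 22, None, None, None, 25]
Insertion path: 43 -> 14 -> 4
Result: insert 10 as right child of 4
Final tree (level order): [43, 14, None, 4, 22, None, 10, None, 25]


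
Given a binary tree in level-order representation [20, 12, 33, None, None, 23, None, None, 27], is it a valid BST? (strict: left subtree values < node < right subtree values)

Level-order array: [20, 12, 33, None, None, 23, None, None, 27]
Validate using subtree bounds (lo, hi): at each node, require lo < value < hi,
then recurse left with hi=value and right with lo=value.
Preorder trace (stopping at first violation):
  at node 20 with bounds (-inf, +inf): OK
  at node 12 with bounds (-inf, 20): OK
  at node 33 with bounds (20, +inf): OK
  at node 23 with bounds (20, 33): OK
  at node 27 with bounds (23, 33): OK
No violation found at any node.
Result: Valid BST


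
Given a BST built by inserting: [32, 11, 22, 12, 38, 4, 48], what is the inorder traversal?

Tree insertion order: [32, 11, 22, 12, 38, 4, 48]
Tree (level-order array): [32, 11, 38, 4, 22, None, 48, None, None, 12]
Inorder traversal: [4, 11, 12, 22, 32, 38, 48]


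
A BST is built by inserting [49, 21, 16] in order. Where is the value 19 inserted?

Starting tree (level order): [49, 21, None, 16]
Insertion path: 49 -> 21 -> 16
Result: insert 19 as right child of 16
Final tree (level order): [49, 21, None, 16, None, None, 19]


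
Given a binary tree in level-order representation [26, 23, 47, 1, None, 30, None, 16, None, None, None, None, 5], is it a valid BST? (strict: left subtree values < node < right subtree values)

Level-order array: [26, 23, 47, 1, None, 30, None, 16, None, None, None, None, 5]
Validate using subtree bounds (lo, hi): at each node, require lo < value < hi,
then recurse left with hi=value and right with lo=value.
Preorder trace (stopping at first violation):
  at node 26 with bounds (-inf, +inf): OK
  at node 23 with bounds (-inf, 26): OK
  at node 1 with bounds (-inf, 23): OK
  at node 16 with bounds (-inf, 1): VIOLATION
Node 16 violates its bound: not (-inf < 16 < 1).
Result: Not a valid BST


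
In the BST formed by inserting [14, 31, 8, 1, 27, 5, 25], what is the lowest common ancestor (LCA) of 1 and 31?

Tree insertion order: [14, 31, 8, 1, 27, 5, 25]
Tree (level-order array): [14, 8, 31, 1, None, 27, None, None, 5, 25]
In a BST, the LCA of p=1, q=31 is the first node v on the
root-to-leaf path with p <= v <= q (go left if both < v, right if both > v).
Walk from root:
  at 14: 1 <= 14 <= 31, this is the LCA
LCA = 14


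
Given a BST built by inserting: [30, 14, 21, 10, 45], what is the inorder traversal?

Tree insertion order: [30, 14, 21, 10, 45]
Tree (level-order array): [30, 14, 45, 10, 21]
Inorder traversal: [10, 14, 21, 30, 45]


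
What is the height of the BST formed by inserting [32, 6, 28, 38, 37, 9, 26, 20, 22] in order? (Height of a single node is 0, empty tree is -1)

Insertion order: [32, 6, 28, 38, 37, 9, 26, 20, 22]
Tree (level-order array): [32, 6, 38, None, 28, 37, None, 9, None, None, None, None, 26, 20, None, None, 22]
Compute height bottom-up (empty subtree = -1):
  height(22) = 1 + max(-1, -1) = 0
  height(20) = 1 + max(-1, 0) = 1
  height(26) = 1 + max(1, -1) = 2
  height(9) = 1 + max(-1, 2) = 3
  height(28) = 1 + max(3, -1) = 4
  height(6) = 1 + max(-1, 4) = 5
  height(37) = 1 + max(-1, -1) = 0
  height(38) = 1 + max(0, -1) = 1
  height(32) = 1 + max(5, 1) = 6
Height = 6


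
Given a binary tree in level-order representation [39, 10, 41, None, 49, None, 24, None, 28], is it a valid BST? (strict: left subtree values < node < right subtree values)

Level-order array: [39, 10, 41, None, 49, None, 24, None, 28]
Validate using subtree bounds (lo, hi): at each node, require lo < value < hi,
then recurse left with hi=value and right with lo=value.
Preorder trace (stopping at first violation):
  at node 39 with bounds (-inf, +inf): OK
  at node 10 with bounds (-inf, 39): OK
  at node 49 with bounds (10, 39): VIOLATION
Node 49 violates its bound: not (10 < 49 < 39).
Result: Not a valid BST


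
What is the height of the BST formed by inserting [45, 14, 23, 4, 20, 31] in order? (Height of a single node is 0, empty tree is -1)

Insertion order: [45, 14, 23, 4, 20, 31]
Tree (level-order array): [45, 14, None, 4, 23, None, None, 20, 31]
Compute height bottom-up (empty subtree = -1):
  height(4) = 1 + max(-1, -1) = 0
  height(20) = 1 + max(-1, -1) = 0
  height(31) = 1 + max(-1, -1) = 0
  height(23) = 1 + max(0, 0) = 1
  height(14) = 1 + max(0, 1) = 2
  height(45) = 1 + max(2, -1) = 3
Height = 3


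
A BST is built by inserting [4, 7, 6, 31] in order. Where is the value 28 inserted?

Starting tree (level order): [4, None, 7, 6, 31]
Insertion path: 4 -> 7 -> 31
Result: insert 28 as left child of 31
Final tree (level order): [4, None, 7, 6, 31, None, None, 28]


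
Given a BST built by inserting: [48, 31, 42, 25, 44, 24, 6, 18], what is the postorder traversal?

Tree insertion order: [48, 31, 42, 25, 44, 24, 6, 18]
Tree (level-order array): [48, 31, None, 25, 42, 24, None, None, 44, 6, None, None, None, None, 18]
Postorder traversal: [18, 6, 24, 25, 44, 42, 31, 48]


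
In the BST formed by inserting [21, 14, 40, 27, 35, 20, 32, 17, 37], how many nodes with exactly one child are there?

Tree built from: [21, 14, 40, 27, 35, 20, 32, 17, 37]
Tree (level-order array): [21, 14, 40, None, 20, 27, None, 17, None, None, 35, None, None, 32, 37]
Rule: These are nodes with exactly 1 non-null child.
Per-node child counts:
  node 21: 2 child(ren)
  node 14: 1 child(ren)
  node 20: 1 child(ren)
  node 17: 0 child(ren)
  node 40: 1 child(ren)
  node 27: 1 child(ren)
  node 35: 2 child(ren)
  node 32: 0 child(ren)
  node 37: 0 child(ren)
Matching nodes: [14, 20, 40, 27]
Count of nodes with exactly one child: 4


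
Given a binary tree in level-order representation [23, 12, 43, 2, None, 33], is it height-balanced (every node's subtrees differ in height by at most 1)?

Tree (level-order array): [23, 12, 43, 2, None, 33]
Definition: a tree is height-balanced if, at every node, |h(left) - h(right)| <= 1 (empty subtree has height -1).
Bottom-up per-node check:
  node 2: h_left=-1, h_right=-1, diff=0 [OK], height=0
  node 12: h_left=0, h_right=-1, diff=1 [OK], height=1
  node 33: h_left=-1, h_right=-1, diff=0 [OK], height=0
  node 43: h_left=0, h_right=-1, diff=1 [OK], height=1
  node 23: h_left=1, h_right=1, diff=0 [OK], height=2
All nodes satisfy the balance condition.
Result: Balanced


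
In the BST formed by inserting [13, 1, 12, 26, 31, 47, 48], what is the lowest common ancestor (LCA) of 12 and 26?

Tree insertion order: [13, 1, 12, 26, 31, 47, 48]
Tree (level-order array): [13, 1, 26, None, 12, None, 31, None, None, None, 47, None, 48]
In a BST, the LCA of p=12, q=26 is the first node v on the
root-to-leaf path with p <= v <= q (go left if both < v, right if both > v).
Walk from root:
  at 13: 12 <= 13 <= 26, this is the LCA
LCA = 13


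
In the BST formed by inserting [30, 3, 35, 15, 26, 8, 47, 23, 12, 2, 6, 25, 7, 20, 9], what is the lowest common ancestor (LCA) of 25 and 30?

Tree insertion order: [30, 3, 35, 15, 26, 8, 47, 23, 12, 2, 6, 25, 7, 20, 9]
Tree (level-order array): [30, 3, 35, 2, 15, None, 47, None, None, 8, 26, None, None, 6, 12, 23, None, None, 7, 9, None, 20, 25]
In a BST, the LCA of p=25, q=30 is the first node v on the
root-to-leaf path with p <= v <= q (go left if both < v, right if both > v).
Walk from root:
  at 30: 25 <= 30 <= 30, this is the LCA
LCA = 30


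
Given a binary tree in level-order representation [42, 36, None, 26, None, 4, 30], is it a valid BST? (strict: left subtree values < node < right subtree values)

Level-order array: [42, 36, None, 26, None, 4, 30]
Validate using subtree bounds (lo, hi): at each node, require lo < value < hi,
then recurse left with hi=value and right with lo=value.
Preorder trace (stopping at first violation):
  at node 42 with bounds (-inf, +inf): OK
  at node 36 with bounds (-inf, 42): OK
  at node 26 with bounds (-inf, 36): OK
  at node 4 with bounds (-inf, 26): OK
  at node 30 with bounds (26, 36): OK
No violation found at any node.
Result: Valid BST


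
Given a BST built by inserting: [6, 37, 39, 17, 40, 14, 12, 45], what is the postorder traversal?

Tree insertion order: [6, 37, 39, 17, 40, 14, 12, 45]
Tree (level-order array): [6, None, 37, 17, 39, 14, None, None, 40, 12, None, None, 45]
Postorder traversal: [12, 14, 17, 45, 40, 39, 37, 6]


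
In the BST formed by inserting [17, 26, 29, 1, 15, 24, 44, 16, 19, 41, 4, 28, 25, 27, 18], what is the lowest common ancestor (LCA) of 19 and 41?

Tree insertion order: [17, 26, 29, 1, 15, 24, 44, 16, 19, 41, 4, 28, 25, 27, 18]
Tree (level-order array): [17, 1, 26, None, 15, 24, 29, 4, 16, 19, 25, 28, 44, None, None, None, None, 18, None, None, None, 27, None, 41]
In a BST, the LCA of p=19, q=41 is the first node v on the
root-to-leaf path with p <= v <= q (go left if both < v, right if both > v).
Walk from root:
  at 17: both 19 and 41 > 17, go right
  at 26: 19 <= 26 <= 41, this is the LCA
LCA = 26


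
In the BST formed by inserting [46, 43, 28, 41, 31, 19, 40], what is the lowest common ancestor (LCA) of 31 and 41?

Tree insertion order: [46, 43, 28, 41, 31, 19, 40]
Tree (level-order array): [46, 43, None, 28, None, 19, 41, None, None, 31, None, None, 40]
In a BST, the LCA of p=31, q=41 is the first node v on the
root-to-leaf path with p <= v <= q (go left if both < v, right if both > v).
Walk from root:
  at 46: both 31 and 41 < 46, go left
  at 43: both 31 and 41 < 43, go left
  at 28: both 31 and 41 > 28, go right
  at 41: 31 <= 41 <= 41, this is the LCA
LCA = 41


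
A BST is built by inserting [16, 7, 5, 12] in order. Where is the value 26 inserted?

Starting tree (level order): [16, 7, None, 5, 12]
Insertion path: 16
Result: insert 26 as right child of 16
Final tree (level order): [16, 7, 26, 5, 12]


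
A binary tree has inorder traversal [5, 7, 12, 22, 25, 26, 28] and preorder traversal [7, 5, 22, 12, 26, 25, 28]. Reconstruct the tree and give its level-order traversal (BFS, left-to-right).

Inorder:  [5, 7, 12, 22, 25, 26, 28]
Preorder: [7, 5, 22, 12, 26, 25, 28]
Algorithm: preorder visits root first, so consume preorder in order;
for each root, split the current inorder slice at that value into
left-subtree inorder and right-subtree inorder, then recurse.
Recursive splits:
  root=7; inorder splits into left=[5], right=[12, 22, 25, 26, 28]
  root=5; inorder splits into left=[], right=[]
  root=22; inorder splits into left=[12], right=[25, 26, 28]
  root=12; inorder splits into left=[], right=[]
  root=26; inorder splits into left=[25], right=[28]
  root=25; inorder splits into left=[], right=[]
  root=28; inorder splits into left=[], right=[]
Reconstructed level-order: [7, 5, 22, 12, 26, 25, 28]


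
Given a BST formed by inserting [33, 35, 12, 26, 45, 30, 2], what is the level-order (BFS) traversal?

Tree insertion order: [33, 35, 12, 26, 45, 30, 2]
Tree (level-order array): [33, 12, 35, 2, 26, None, 45, None, None, None, 30]
BFS from the root, enqueuing left then right child of each popped node:
  queue [33] -> pop 33, enqueue [12, 35], visited so far: [33]
  queue [12, 35] -> pop 12, enqueue [2, 26], visited so far: [33, 12]
  queue [35, 2, 26] -> pop 35, enqueue [45], visited so far: [33, 12, 35]
  queue [2, 26, 45] -> pop 2, enqueue [none], visited so far: [33, 12, 35, 2]
  queue [26, 45] -> pop 26, enqueue [30], visited so far: [33, 12, 35, 2, 26]
  queue [45, 30] -> pop 45, enqueue [none], visited so far: [33, 12, 35, 2, 26, 45]
  queue [30] -> pop 30, enqueue [none], visited so far: [33, 12, 35, 2, 26, 45, 30]
Result: [33, 12, 35, 2, 26, 45, 30]


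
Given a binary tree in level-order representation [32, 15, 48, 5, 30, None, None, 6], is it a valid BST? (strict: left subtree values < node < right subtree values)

Level-order array: [32, 15, 48, 5, 30, None, None, 6]
Validate using subtree bounds (lo, hi): at each node, require lo < value < hi,
then recurse left with hi=value and right with lo=value.
Preorder trace (stopping at first violation):
  at node 32 with bounds (-inf, +inf): OK
  at node 15 with bounds (-inf, 32): OK
  at node 5 with bounds (-inf, 15): OK
  at node 6 with bounds (-inf, 5): VIOLATION
Node 6 violates its bound: not (-inf < 6 < 5).
Result: Not a valid BST


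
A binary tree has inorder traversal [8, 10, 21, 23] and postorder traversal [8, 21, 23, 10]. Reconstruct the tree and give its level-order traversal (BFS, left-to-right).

Inorder:   [8, 10, 21, 23]
Postorder: [8, 21, 23, 10]
Algorithm: postorder visits root last, so walk postorder right-to-left;
each value is the root of the current inorder slice — split it at that
value, recurse on the right subtree first, then the left.
Recursive splits:
  root=10; inorder splits into left=[8], right=[21, 23]
  root=23; inorder splits into left=[21], right=[]
  root=21; inorder splits into left=[], right=[]
  root=8; inorder splits into left=[], right=[]
Reconstructed level-order: [10, 8, 23, 21]


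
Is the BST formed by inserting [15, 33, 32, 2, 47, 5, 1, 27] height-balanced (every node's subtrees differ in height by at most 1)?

Tree (level-order array): [15, 2, 33, 1, 5, 32, 47, None, None, None, None, 27]
Definition: a tree is height-balanced if, at every node, |h(left) - h(right)| <= 1 (empty subtree has height -1).
Bottom-up per-node check:
  node 1: h_left=-1, h_right=-1, diff=0 [OK], height=0
  node 5: h_left=-1, h_right=-1, diff=0 [OK], height=0
  node 2: h_left=0, h_right=0, diff=0 [OK], height=1
  node 27: h_left=-1, h_right=-1, diff=0 [OK], height=0
  node 32: h_left=0, h_right=-1, diff=1 [OK], height=1
  node 47: h_left=-1, h_right=-1, diff=0 [OK], height=0
  node 33: h_left=1, h_right=0, diff=1 [OK], height=2
  node 15: h_left=1, h_right=2, diff=1 [OK], height=3
All nodes satisfy the balance condition.
Result: Balanced


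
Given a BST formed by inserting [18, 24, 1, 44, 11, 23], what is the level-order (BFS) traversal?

Tree insertion order: [18, 24, 1, 44, 11, 23]
Tree (level-order array): [18, 1, 24, None, 11, 23, 44]
BFS from the root, enqueuing left then right child of each popped node:
  queue [18] -> pop 18, enqueue [1, 24], visited so far: [18]
  queue [1, 24] -> pop 1, enqueue [11], visited so far: [18, 1]
  queue [24, 11] -> pop 24, enqueue [23, 44], visited so far: [18, 1, 24]
  queue [11, 23, 44] -> pop 11, enqueue [none], visited so far: [18, 1, 24, 11]
  queue [23, 44] -> pop 23, enqueue [none], visited so far: [18, 1, 24, 11, 23]
  queue [44] -> pop 44, enqueue [none], visited so far: [18, 1, 24, 11, 23, 44]
Result: [18, 1, 24, 11, 23, 44]


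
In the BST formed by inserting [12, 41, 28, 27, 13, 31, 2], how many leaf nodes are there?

Tree built from: [12, 41, 28, 27, 13, 31, 2]
Tree (level-order array): [12, 2, 41, None, None, 28, None, 27, 31, 13]
Rule: A leaf has 0 children.
Per-node child counts:
  node 12: 2 child(ren)
  node 2: 0 child(ren)
  node 41: 1 child(ren)
  node 28: 2 child(ren)
  node 27: 1 child(ren)
  node 13: 0 child(ren)
  node 31: 0 child(ren)
Matching nodes: [2, 13, 31]
Count of leaf nodes: 3


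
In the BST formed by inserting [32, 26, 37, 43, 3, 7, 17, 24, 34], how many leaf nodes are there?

Tree built from: [32, 26, 37, 43, 3, 7, 17, 24, 34]
Tree (level-order array): [32, 26, 37, 3, None, 34, 43, None, 7, None, None, None, None, None, 17, None, 24]
Rule: A leaf has 0 children.
Per-node child counts:
  node 32: 2 child(ren)
  node 26: 1 child(ren)
  node 3: 1 child(ren)
  node 7: 1 child(ren)
  node 17: 1 child(ren)
  node 24: 0 child(ren)
  node 37: 2 child(ren)
  node 34: 0 child(ren)
  node 43: 0 child(ren)
Matching nodes: [24, 34, 43]
Count of leaf nodes: 3


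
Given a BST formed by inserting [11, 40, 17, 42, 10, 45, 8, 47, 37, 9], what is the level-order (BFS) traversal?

Tree insertion order: [11, 40, 17, 42, 10, 45, 8, 47, 37, 9]
Tree (level-order array): [11, 10, 40, 8, None, 17, 42, None, 9, None, 37, None, 45, None, None, None, None, None, 47]
BFS from the root, enqueuing left then right child of each popped node:
  queue [11] -> pop 11, enqueue [10, 40], visited so far: [11]
  queue [10, 40] -> pop 10, enqueue [8], visited so far: [11, 10]
  queue [40, 8] -> pop 40, enqueue [17, 42], visited so far: [11, 10, 40]
  queue [8, 17, 42] -> pop 8, enqueue [9], visited so far: [11, 10, 40, 8]
  queue [17, 42, 9] -> pop 17, enqueue [37], visited so far: [11, 10, 40, 8, 17]
  queue [42, 9, 37] -> pop 42, enqueue [45], visited so far: [11, 10, 40, 8, 17, 42]
  queue [9, 37, 45] -> pop 9, enqueue [none], visited so far: [11, 10, 40, 8, 17, 42, 9]
  queue [37, 45] -> pop 37, enqueue [none], visited so far: [11, 10, 40, 8, 17, 42, 9, 37]
  queue [45] -> pop 45, enqueue [47], visited so far: [11, 10, 40, 8, 17, 42, 9, 37, 45]
  queue [47] -> pop 47, enqueue [none], visited so far: [11, 10, 40, 8, 17, 42, 9, 37, 45, 47]
Result: [11, 10, 40, 8, 17, 42, 9, 37, 45, 47]


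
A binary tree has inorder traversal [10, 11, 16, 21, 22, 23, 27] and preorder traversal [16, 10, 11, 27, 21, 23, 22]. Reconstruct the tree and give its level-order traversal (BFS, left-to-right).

Inorder:  [10, 11, 16, 21, 22, 23, 27]
Preorder: [16, 10, 11, 27, 21, 23, 22]
Algorithm: preorder visits root first, so consume preorder in order;
for each root, split the current inorder slice at that value into
left-subtree inorder and right-subtree inorder, then recurse.
Recursive splits:
  root=16; inorder splits into left=[10, 11], right=[21, 22, 23, 27]
  root=10; inorder splits into left=[], right=[11]
  root=11; inorder splits into left=[], right=[]
  root=27; inorder splits into left=[21, 22, 23], right=[]
  root=21; inorder splits into left=[], right=[22, 23]
  root=23; inorder splits into left=[22], right=[]
  root=22; inorder splits into left=[], right=[]
Reconstructed level-order: [16, 10, 27, 11, 21, 23, 22]


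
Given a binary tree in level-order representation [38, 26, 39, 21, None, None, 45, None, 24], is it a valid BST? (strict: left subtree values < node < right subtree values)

Level-order array: [38, 26, 39, 21, None, None, 45, None, 24]
Validate using subtree bounds (lo, hi): at each node, require lo < value < hi,
then recurse left with hi=value and right with lo=value.
Preorder trace (stopping at first violation):
  at node 38 with bounds (-inf, +inf): OK
  at node 26 with bounds (-inf, 38): OK
  at node 21 with bounds (-inf, 26): OK
  at node 24 with bounds (21, 26): OK
  at node 39 with bounds (38, +inf): OK
  at node 45 with bounds (39, +inf): OK
No violation found at any node.
Result: Valid BST


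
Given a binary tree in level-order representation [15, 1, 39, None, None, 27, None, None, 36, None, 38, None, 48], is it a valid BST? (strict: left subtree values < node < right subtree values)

Level-order array: [15, 1, 39, None, None, 27, None, None, 36, None, 38, None, 48]
Validate using subtree bounds (lo, hi): at each node, require lo < value < hi,
then recurse left with hi=value and right with lo=value.
Preorder trace (stopping at first violation):
  at node 15 with bounds (-inf, +inf): OK
  at node 1 with bounds (-inf, 15): OK
  at node 39 with bounds (15, +inf): OK
  at node 27 with bounds (15, 39): OK
  at node 36 with bounds (27, 39): OK
  at node 38 with bounds (36, 39): OK
  at node 48 with bounds (38, 39): VIOLATION
Node 48 violates its bound: not (38 < 48 < 39).
Result: Not a valid BST


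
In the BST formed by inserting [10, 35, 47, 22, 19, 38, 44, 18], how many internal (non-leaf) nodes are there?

Tree built from: [10, 35, 47, 22, 19, 38, 44, 18]
Tree (level-order array): [10, None, 35, 22, 47, 19, None, 38, None, 18, None, None, 44]
Rule: An internal node has at least one child.
Per-node child counts:
  node 10: 1 child(ren)
  node 35: 2 child(ren)
  node 22: 1 child(ren)
  node 19: 1 child(ren)
  node 18: 0 child(ren)
  node 47: 1 child(ren)
  node 38: 1 child(ren)
  node 44: 0 child(ren)
Matching nodes: [10, 35, 22, 19, 47, 38]
Count of internal (non-leaf) nodes: 6


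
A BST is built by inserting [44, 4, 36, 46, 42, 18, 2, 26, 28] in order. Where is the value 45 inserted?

Starting tree (level order): [44, 4, 46, 2, 36, None, None, None, None, 18, 42, None, 26, None, None, None, 28]
Insertion path: 44 -> 46
Result: insert 45 as left child of 46
Final tree (level order): [44, 4, 46, 2, 36, 45, None, None, None, 18, 42, None, None, None, 26, None, None, None, 28]


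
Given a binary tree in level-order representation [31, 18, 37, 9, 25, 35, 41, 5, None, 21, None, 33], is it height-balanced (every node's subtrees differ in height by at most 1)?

Tree (level-order array): [31, 18, 37, 9, 25, 35, 41, 5, None, 21, None, 33]
Definition: a tree is height-balanced if, at every node, |h(left) - h(right)| <= 1 (empty subtree has height -1).
Bottom-up per-node check:
  node 5: h_left=-1, h_right=-1, diff=0 [OK], height=0
  node 9: h_left=0, h_right=-1, diff=1 [OK], height=1
  node 21: h_left=-1, h_right=-1, diff=0 [OK], height=0
  node 25: h_left=0, h_right=-1, diff=1 [OK], height=1
  node 18: h_left=1, h_right=1, diff=0 [OK], height=2
  node 33: h_left=-1, h_right=-1, diff=0 [OK], height=0
  node 35: h_left=0, h_right=-1, diff=1 [OK], height=1
  node 41: h_left=-1, h_right=-1, diff=0 [OK], height=0
  node 37: h_left=1, h_right=0, diff=1 [OK], height=2
  node 31: h_left=2, h_right=2, diff=0 [OK], height=3
All nodes satisfy the balance condition.
Result: Balanced


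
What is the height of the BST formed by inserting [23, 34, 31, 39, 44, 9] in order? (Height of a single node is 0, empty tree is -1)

Insertion order: [23, 34, 31, 39, 44, 9]
Tree (level-order array): [23, 9, 34, None, None, 31, 39, None, None, None, 44]
Compute height bottom-up (empty subtree = -1):
  height(9) = 1 + max(-1, -1) = 0
  height(31) = 1 + max(-1, -1) = 0
  height(44) = 1 + max(-1, -1) = 0
  height(39) = 1 + max(-1, 0) = 1
  height(34) = 1 + max(0, 1) = 2
  height(23) = 1 + max(0, 2) = 3
Height = 3


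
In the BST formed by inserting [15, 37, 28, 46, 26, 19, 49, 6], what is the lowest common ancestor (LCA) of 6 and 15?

Tree insertion order: [15, 37, 28, 46, 26, 19, 49, 6]
Tree (level-order array): [15, 6, 37, None, None, 28, 46, 26, None, None, 49, 19]
In a BST, the LCA of p=6, q=15 is the first node v on the
root-to-leaf path with p <= v <= q (go left if both < v, right if both > v).
Walk from root:
  at 15: 6 <= 15 <= 15, this is the LCA
LCA = 15


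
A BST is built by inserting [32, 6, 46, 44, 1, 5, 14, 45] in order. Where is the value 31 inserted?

Starting tree (level order): [32, 6, 46, 1, 14, 44, None, None, 5, None, None, None, 45]
Insertion path: 32 -> 6 -> 14
Result: insert 31 as right child of 14
Final tree (level order): [32, 6, 46, 1, 14, 44, None, None, 5, None, 31, None, 45]


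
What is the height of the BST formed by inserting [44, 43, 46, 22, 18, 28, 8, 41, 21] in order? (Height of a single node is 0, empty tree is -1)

Insertion order: [44, 43, 46, 22, 18, 28, 8, 41, 21]
Tree (level-order array): [44, 43, 46, 22, None, None, None, 18, 28, 8, 21, None, 41]
Compute height bottom-up (empty subtree = -1):
  height(8) = 1 + max(-1, -1) = 0
  height(21) = 1 + max(-1, -1) = 0
  height(18) = 1 + max(0, 0) = 1
  height(41) = 1 + max(-1, -1) = 0
  height(28) = 1 + max(-1, 0) = 1
  height(22) = 1 + max(1, 1) = 2
  height(43) = 1 + max(2, -1) = 3
  height(46) = 1 + max(-1, -1) = 0
  height(44) = 1 + max(3, 0) = 4
Height = 4


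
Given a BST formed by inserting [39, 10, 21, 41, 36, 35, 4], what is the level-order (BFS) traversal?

Tree insertion order: [39, 10, 21, 41, 36, 35, 4]
Tree (level-order array): [39, 10, 41, 4, 21, None, None, None, None, None, 36, 35]
BFS from the root, enqueuing left then right child of each popped node:
  queue [39] -> pop 39, enqueue [10, 41], visited so far: [39]
  queue [10, 41] -> pop 10, enqueue [4, 21], visited so far: [39, 10]
  queue [41, 4, 21] -> pop 41, enqueue [none], visited so far: [39, 10, 41]
  queue [4, 21] -> pop 4, enqueue [none], visited so far: [39, 10, 41, 4]
  queue [21] -> pop 21, enqueue [36], visited so far: [39, 10, 41, 4, 21]
  queue [36] -> pop 36, enqueue [35], visited so far: [39, 10, 41, 4, 21, 36]
  queue [35] -> pop 35, enqueue [none], visited so far: [39, 10, 41, 4, 21, 36, 35]
Result: [39, 10, 41, 4, 21, 36, 35]


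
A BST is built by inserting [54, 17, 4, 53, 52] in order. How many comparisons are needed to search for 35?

Search path for 35: 54 -> 17 -> 53 -> 52
Found: False
Comparisons: 4


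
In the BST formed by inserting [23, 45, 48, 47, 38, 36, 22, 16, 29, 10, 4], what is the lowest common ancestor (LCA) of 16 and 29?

Tree insertion order: [23, 45, 48, 47, 38, 36, 22, 16, 29, 10, 4]
Tree (level-order array): [23, 22, 45, 16, None, 38, 48, 10, None, 36, None, 47, None, 4, None, 29]
In a BST, the LCA of p=16, q=29 is the first node v on the
root-to-leaf path with p <= v <= q (go left if both < v, right if both > v).
Walk from root:
  at 23: 16 <= 23 <= 29, this is the LCA
LCA = 23


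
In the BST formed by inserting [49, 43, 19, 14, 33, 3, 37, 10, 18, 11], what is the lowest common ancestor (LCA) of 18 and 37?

Tree insertion order: [49, 43, 19, 14, 33, 3, 37, 10, 18, 11]
Tree (level-order array): [49, 43, None, 19, None, 14, 33, 3, 18, None, 37, None, 10, None, None, None, None, None, 11]
In a BST, the LCA of p=18, q=37 is the first node v on the
root-to-leaf path with p <= v <= q (go left if both < v, right if both > v).
Walk from root:
  at 49: both 18 and 37 < 49, go left
  at 43: both 18 and 37 < 43, go left
  at 19: 18 <= 19 <= 37, this is the LCA
LCA = 19


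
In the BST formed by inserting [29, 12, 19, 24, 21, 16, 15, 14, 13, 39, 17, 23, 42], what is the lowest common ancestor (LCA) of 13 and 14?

Tree insertion order: [29, 12, 19, 24, 21, 16, 15, 14, 13, 39, 17, 23, 42]
Tree (level-order array): [29, 12, 39, None, 19, None, 42, 16, 24, None, None, 15, 17, 21, None, 14, None, None, None, None, 23, 13]
In a BST, the LCA of p=13, q=14 is the first node v on the
root-to-leaf path with p <= v <= q (go left if both < v, right if both > v).
Walk from root:
  at 29: both 13 and 14 < 29, go left
  at 12: both 13 and 14 > 12, go right
  at 19: both 13 and 14 < 19, go left
  at 16: both 13 and 14 < 16, go left
  at 15: both 13 and 14 < 15, go left
  at 14: 13 <= 14 <= 14, this is the LCA
LCA = 14


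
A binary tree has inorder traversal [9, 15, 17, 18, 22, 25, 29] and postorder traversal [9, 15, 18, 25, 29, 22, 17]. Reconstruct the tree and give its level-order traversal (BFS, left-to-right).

Inorder:   [9, 15, 17, 18, 22, 25, 29]
Postorder: [9, 15, 18, 25, 29, 22, 17]
Algorithm: postorder visits root last, so walk postorder right-to-left;
each value is the root of the current inorder slice — split it at that
value, recurse on the right subtree first, then the left.
Recursive splits:
  root=17; inorder splits into left=[9, 15], right=[18, 22, 25, 29]
  root=22; inorder splits into left=[18], right=[25, 29]
  root=29; inorder splits into left=[25], right=[]
  root=25; inorder splits into left=[], right=[]
  root=18; inorder splits into left=[], right=[]
  root=15; inorder splits into left=[9], right=[]
  root=9; inorder splits into left=[], right=[]
Reconstructed level-order: [17, 15, 22, 9, 18, 29, 25]


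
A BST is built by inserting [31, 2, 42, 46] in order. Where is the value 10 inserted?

Starting tree (level order): [31, 2, 42, None, None, None, 46]
Insertion path: 31 -> 2
Result: insert 10 as right child of 2
Final tree (level order): [31, 2, 42, None, 10, None, 46]


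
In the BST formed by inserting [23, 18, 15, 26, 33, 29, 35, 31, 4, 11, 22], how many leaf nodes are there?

Tree built from: [23, 18, 15, 26, 33, 29, 35, 31, 4, 11, 22]
Tree (level-order array): [23, 18, 26, 15, 22, None, 33, 4, None, None, None, 29, 35, None, 11, None, 31]
Rule: A leaf has 0 children.
Per-node child counts:
  node 23: 2 child(ren)
  node 18: 2 child(ren)
  node 15: 1 child(ren)
  node 4: 1 child(ren)
  node 11: 0 child(ren)
  node 22: 0 child(ren)
  node 26: 1 child(ren)
  node 33: 2 child(ren)
  node 29: 1 child(ren)
  node 31: 0 child(ren)
  node 35: 0 child(ren)
Matching nodes: [11, 22, 31, 35]
Count of leaf nodes: 4


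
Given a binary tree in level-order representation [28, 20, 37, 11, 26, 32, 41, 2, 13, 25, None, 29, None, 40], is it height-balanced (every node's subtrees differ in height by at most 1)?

Tree (level-order array): [28, 20, 37, 11, 26, 32, 41, 2, 13, 25, None, 29, None, 40]
Definition: a tree is height-balanced if, at every node, |h(left) - h(right)| <= 1 (empty subtree has height -1).
Bottom-up per-node check:
  node 2: h_left=-1, h_right=-1, diff=0 [OK], height=0
  node 13: h_left=-1, h_right=-1, diff=0 [OK], height=0
  node 11: h_left=0, h_right=0, diff=0 [OK], height=1
  node 25: h_left=-1, h_right=-1, diff=0 [OK], height=0
  node 26: h_left=0, h_right=-1, diff=1 [OK], height=1
  node 20: h_left=1, h_right=1, diff=0 [OK], height=2
  node 29: h_left=-1, h_right=-1, diff=0 [OK], height=0
  node 32: h_left=0, h_right=-1, diff=1 [OK], height=1
  node 40: h_left=-1, h_right=-1, diff=0 [OK], height=0
  node 41: h_left=0, h_right=-1, diff=1 [OK], height=1
  node 37: h_left=1, h_right=1, diff=0 [OK], height=2
  node 28: h_left=2, h_right=2, diff=0 [OK], height=3
All nodes satisfy the balance condition.
Result: Balanced


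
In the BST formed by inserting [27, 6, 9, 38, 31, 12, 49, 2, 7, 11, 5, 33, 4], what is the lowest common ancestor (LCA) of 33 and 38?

Tree insertion order: [27, 6, 9, 38, 31, 12, 49, 2, 7, 11, 5, 33, 4]
Tree (level-order array): [27, 6, 38, 2, 9, 31, 49, None, 5, 7, 12, None, 33, None, None, 4, None, None, None, 11]
In a BST, the LCA of p=33, q=38 is the first node v on the
root-to-leaf path with p <= v <= q (go left if both < v, right if both > v).
Walk from root:
  at 27: both 33 and 38 > 27, go right
  at 38: 33 <= 38 <= 38, this is the LCA
LCA = 38


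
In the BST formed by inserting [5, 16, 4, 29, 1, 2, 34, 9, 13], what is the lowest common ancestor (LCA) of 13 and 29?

Tree insertion order: [5, 16, 4, 29, 1, 2, 34, 9, 13]
Tree (level-order array): [5, 4, 16, 1, None, 9, 29, None, 2, None, 13, None, 34]
In a BST, the LCA of p=13, q=29 is the first node v on the
root-to-leaf path with p <= v <= q (go left if both < v, right if both > v).
Walk from root:
  at 5: both 13 and 29 > 5, go right
  at 16: 13 <= 16 <= 29, this is the LCA
LCA = 16


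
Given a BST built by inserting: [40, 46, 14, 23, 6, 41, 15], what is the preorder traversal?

Tree insertion order: [40, 46, 14, 23, 6, 41, 15]
Tree (level-order array): [40, 14, 46, 6, 23, 41, None, None, None, 15]
Preorder traversal: [40, 14, 6, 23, 15, 46, 41]


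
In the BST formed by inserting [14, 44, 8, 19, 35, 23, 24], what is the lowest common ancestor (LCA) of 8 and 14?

Tree insertion order: [14, 44, 8, 19, 35, 23, 24]
Tree (level-order array): [14, 8, 44, None, None, 19, None, None, 35, 23, None, None, 24]
In a BST, the LCA of p=8, q=14 is the first node v on the
root-to-leaf path with p <= v <= q (go left if both < v, right if both > v).
Walk from root:
  at 14: 8 <= 14 <= 14, this is the LCA
LCA = 14


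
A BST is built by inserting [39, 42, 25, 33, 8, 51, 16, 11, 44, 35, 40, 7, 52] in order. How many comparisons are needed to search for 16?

Search path for 16: 39 -> 25 -> 8 -> 16
Found: True
Comparisons: 4


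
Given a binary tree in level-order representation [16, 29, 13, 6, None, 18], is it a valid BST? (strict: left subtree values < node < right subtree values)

Level-order array: [16, 29, 13, 6, None, 18]
Validate using subtree bounds (lo, hi): at each node, require lo < value < hi,
then recurse left with hi=value and right with lo=value.
Preorder trace (stopping at first violation):
  at node 16 with bounds (-inf, +inf): OK
  at node 29 with bounds (-inf, 16): VIOLATION
Node 29 violates its bound: not (-inf < 29 < 16).
Result: Not a valid BST


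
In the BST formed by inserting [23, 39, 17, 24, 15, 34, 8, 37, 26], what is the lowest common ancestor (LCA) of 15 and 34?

Tree insertion order: [23, 39, 17, 24, 15, 34, 8, 37, 26]
Tree (level-order array): [23, 17, 39, 15, None, 24, None, 8, None, None, 34, None, None, 26, 37]
In a BST, the LCA of p=15, q=34 is the first node v on the
root-to-leaf path with p <= v <= q (go left if both < v, right if both > v).
Walk from root:
  at 23: 15 <= 23 <= 34, this is the LCA
LCA = 23


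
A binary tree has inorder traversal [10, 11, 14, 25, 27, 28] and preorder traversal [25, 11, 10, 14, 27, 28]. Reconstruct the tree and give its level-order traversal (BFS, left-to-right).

Inorder:  [10, 11, 14, 25, 27, 28]
Preorder: [25, 11, 10, 14, 27, 28]
Algorithm: preorder visits root first, so consume preorder in order;
for each root, split the current inorder slice at that value into
left-subtree inorder and right-subtree inorder, then recurse.
Recursive splits:
  root=25; inorder splits into left=[10, 11, 14], right=[27, 28]
  root=11; inorder splits into left=[10], right=[14]
  root=10; inorder splits into left=[], right=[]
  root=14; inorder splits into left=[], right=[]
  root=27; inorder splits into left=[], right=[28]
  root=28; inorder splits into left=[], right=[]
Reconstructed level-order: [25, 11, 27, 10, 14, 28]


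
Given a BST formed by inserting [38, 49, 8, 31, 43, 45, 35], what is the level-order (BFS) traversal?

Tree insertion order: [38, 49, 8, 31, 43, 45, 35]
Tree (level-order array): [38, 8, 49, None, 31, 43, None, None, 35, None, 45]
BFS from the root, enqueuing left then right child of each popped node:
  queue [38] -> pop 38, enqueue [8, 49], visited so far: [38]
  queue [8, 49] -> pop 8, enqueue [31], visited so far: [38, 8]
  queue [49, 31] -> pop 49, enqueue [43], visited so far: [38, 8, 49]
  queue [31, 43] -> pop 31, enqueue [35], visited so far: [38, 8, 49, 31]
  queue [43, 35] -> pop 43, enqueue [45], visited so far: [38, 8, 49, 31, 43]
  queue [35, 45] -> pop 35, enqueue [none], visited so far: [38, 8, 49, 31, 43, 35]
  queue [45] -> pop 45, enqueue [none], visited so far: [38, 8, 49, 31, 43, 35, 45]
Result: [38, 8, 49, 31, 43, 35, 45]
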